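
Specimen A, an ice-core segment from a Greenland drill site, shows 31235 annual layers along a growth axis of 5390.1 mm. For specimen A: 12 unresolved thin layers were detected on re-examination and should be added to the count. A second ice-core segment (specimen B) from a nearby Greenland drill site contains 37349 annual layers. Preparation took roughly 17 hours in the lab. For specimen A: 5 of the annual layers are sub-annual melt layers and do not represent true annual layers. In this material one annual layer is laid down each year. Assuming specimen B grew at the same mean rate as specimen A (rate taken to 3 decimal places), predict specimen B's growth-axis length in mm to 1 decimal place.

6461.4 mm

Specimen A: correcting the raw count gives 31235 − 5 + 12 = 31242 true annual layers.
A: 5390.1 mm over 31242 years gives 5390.1 / 31242 ≈ 0.173 mm/yr.
Length of B = 0.173 × 37349 = 6461.4 mm.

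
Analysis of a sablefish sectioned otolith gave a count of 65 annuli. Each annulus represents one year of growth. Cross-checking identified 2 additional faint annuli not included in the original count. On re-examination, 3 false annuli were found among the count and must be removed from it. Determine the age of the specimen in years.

True annulus count = 65 − 3 + 2 = 64.
One annulus per year makes the duration 64 years.

64 years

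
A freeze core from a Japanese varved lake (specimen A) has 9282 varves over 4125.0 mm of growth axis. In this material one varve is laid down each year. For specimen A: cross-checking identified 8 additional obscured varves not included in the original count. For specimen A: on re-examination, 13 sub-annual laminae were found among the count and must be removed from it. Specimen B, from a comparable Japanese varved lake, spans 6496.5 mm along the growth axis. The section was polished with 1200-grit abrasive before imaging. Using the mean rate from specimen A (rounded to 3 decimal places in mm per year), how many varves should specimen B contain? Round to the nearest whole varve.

Specimen A: after corrections the count is 9282 − 13 + 8 = 9277 varves.
A: 4125.0 mm over 9277 years gives 4125.0 / 9277 ≈ 0.445 mm per year.
Specimen B: 6496.5 mm / 0.445 mm per year = 14598.88 years ≈ 14599 varves.

14599 varves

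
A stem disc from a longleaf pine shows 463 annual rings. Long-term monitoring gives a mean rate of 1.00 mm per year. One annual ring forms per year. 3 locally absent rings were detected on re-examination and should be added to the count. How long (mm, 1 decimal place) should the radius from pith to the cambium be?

Adjusted count: 463 + 3 = 466 annual rings.
466 years at 1.00 mm/year gives 1.00 × 466 = 466.0 mm.

466.0 mm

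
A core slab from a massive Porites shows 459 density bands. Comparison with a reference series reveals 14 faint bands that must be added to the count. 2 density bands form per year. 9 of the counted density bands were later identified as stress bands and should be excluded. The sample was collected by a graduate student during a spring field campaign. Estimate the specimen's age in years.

Adjusted count: 459 − 9 + 14 = 464 density bands.
With 2 density bands per year, 464 / 2 = 232 years.

232 yr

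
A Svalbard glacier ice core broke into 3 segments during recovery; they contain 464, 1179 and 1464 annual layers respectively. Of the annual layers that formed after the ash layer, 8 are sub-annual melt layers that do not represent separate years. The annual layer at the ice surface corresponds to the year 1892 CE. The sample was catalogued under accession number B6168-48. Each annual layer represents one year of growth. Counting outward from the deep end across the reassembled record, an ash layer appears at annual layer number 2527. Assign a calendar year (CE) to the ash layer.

Total annual layers = 464 + 1179 + 1464 = 3107.
The ash layer sits at annual layer 2527 from the deep end, so 3107 − 2527 = 580 annual layers formed after it.
Removing the 8 false annual layers leaves 580 − 8 = 572 true annual layers beyond the ash layer.
The annual layer at the ice surface is 1892 CE, so the ash layer dates to 1892 − 572 = 1320 CE.

1320 CE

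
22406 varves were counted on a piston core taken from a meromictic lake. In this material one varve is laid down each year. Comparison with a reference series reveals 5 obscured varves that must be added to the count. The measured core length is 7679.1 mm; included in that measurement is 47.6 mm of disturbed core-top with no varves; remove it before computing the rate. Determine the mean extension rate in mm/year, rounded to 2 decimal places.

0.34 mm/year

True varve count = 22406 + 5 = 22411.
The growth record spans 7679.1 − 47.6 = 7631.5 mm.
7631.5 mm over 22411 years gives 7631.5 / 22411 ≈ 0.34 mm/year.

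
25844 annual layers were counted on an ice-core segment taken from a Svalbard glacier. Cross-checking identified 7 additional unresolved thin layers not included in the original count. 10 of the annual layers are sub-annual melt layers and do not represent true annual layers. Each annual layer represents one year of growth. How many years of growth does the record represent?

After corrections the count is 25844 − 10 + 7 = 25841 annual layers.
At one annual layer per year, that is 25841 years.

25841 years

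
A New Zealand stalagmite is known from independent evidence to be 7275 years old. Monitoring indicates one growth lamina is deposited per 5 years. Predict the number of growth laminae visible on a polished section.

1455 growth laminae

At 5 years per growth lamina, 7275 / 5 = 1455 growth laminae are expected.
So 1455 growth laminae should be present.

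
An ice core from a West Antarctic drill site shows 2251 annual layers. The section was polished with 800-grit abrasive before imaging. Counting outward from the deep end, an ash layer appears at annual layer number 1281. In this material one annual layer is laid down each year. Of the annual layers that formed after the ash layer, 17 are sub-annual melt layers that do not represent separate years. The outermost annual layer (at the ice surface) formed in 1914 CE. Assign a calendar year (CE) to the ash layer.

2251 − 1281 = 970 annual layers lie beyond the ash layer toward the ice surface.
970 − 17 false = 953 true annual layers after the ash layer.
The annual layer at the ice surface is 1914 CE, so the ash layer dates to 1914 − 953 = 961 CE.

961 CE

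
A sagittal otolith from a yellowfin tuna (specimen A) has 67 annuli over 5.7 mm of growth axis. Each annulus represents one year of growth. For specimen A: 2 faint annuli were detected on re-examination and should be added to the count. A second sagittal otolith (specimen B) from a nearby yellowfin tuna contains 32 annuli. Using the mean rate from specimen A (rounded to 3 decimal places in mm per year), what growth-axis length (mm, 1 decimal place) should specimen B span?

Specimen A: after corrections the count is 67 + 2 = 69 annuli.
A: Extension rate ≈ 5.7 / 69 = 0.083 mm per year.
For B, 0.083 mm/year × 32 years = 2.7 mm.

2.7 mm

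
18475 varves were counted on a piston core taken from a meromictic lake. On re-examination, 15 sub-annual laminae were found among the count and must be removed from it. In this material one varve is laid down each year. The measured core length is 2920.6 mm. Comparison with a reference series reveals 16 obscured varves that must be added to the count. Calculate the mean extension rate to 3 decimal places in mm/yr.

0.158 mm/yr

Adjusted count: 18475 − 15 + 16 = 18476 varves.
2920.6 mm over 18476 years gives 2920.6 / 18476 ≈ 0.158 mm/yr.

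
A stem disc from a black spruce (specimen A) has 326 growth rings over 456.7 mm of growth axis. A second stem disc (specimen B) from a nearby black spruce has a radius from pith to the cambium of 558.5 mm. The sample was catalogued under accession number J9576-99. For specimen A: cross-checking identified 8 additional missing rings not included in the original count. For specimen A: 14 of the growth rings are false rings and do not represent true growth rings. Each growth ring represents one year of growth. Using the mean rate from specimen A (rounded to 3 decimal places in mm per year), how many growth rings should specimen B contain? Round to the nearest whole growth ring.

391 growth rings

Specimen A: correcting the raw count gives 326 − 14 + 8 = 320 true growth rings.
A: Mean rate = 456.7 mm / 320 years ≈ 1.427 mm/yr.
For B, 558.5 / 1.427 = 391.38 years ≈ 391 growth rings.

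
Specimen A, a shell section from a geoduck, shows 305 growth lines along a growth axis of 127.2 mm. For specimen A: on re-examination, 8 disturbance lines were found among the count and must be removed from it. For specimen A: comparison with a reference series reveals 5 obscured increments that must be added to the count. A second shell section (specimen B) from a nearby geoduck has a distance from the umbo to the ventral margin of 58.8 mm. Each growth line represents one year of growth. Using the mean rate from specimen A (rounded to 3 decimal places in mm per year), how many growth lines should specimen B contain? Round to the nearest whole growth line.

Specimen A: adjusted count: 305 − 8 + 5 = 302 growth lines.
A: Mean rate = 127.2 mm / 302 years ≈ 0.421 mm/year.
For B, 58.8 / 0.421 = 139.67 years ≈ 140 growth lines.

140 growth lines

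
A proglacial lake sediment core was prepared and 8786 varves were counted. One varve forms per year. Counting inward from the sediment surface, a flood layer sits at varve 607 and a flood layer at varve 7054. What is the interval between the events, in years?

6447 years

7054 − 607 = 6447 varves lie between the two events.
That is 6447 years at one varve per year.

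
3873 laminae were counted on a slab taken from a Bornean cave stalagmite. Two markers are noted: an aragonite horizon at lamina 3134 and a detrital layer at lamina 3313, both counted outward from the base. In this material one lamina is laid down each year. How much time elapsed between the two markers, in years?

179 years

Separation: 3313 − 3134 = 179 laminae.
At one lamina per year, 179 years elapsed between them.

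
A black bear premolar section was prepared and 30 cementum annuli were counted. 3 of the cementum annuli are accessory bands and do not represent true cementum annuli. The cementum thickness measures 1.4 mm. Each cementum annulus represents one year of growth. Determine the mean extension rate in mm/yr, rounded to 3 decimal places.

After corrections the count is 30 − 3 = 27 cementum annuli.
1.4 mm over 27 years gives 1.4 / 27 ≈ 0.052 mm/yr.

0.052 mm/yr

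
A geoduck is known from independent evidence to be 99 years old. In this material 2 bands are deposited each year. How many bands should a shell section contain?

198 bands

Expected bands: 99 × 2 = 198.
So 198 bands should be present.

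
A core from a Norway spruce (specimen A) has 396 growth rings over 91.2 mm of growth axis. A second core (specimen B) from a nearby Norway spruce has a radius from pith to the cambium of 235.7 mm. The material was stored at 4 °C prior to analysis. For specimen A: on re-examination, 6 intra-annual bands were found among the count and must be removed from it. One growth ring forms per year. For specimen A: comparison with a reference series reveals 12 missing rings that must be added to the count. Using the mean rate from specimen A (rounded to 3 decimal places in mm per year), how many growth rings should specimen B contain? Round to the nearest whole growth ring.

1038 growth rings

Specimen A: adjusted count: 396 − 6 + 12 = 402 growth rings.
A: Extension rate ≈ 91.2 / 402 = 0.227 mm per year.
For B, 235.7 / 0.227 = 1038.33 years ≈ 1038 growth rings.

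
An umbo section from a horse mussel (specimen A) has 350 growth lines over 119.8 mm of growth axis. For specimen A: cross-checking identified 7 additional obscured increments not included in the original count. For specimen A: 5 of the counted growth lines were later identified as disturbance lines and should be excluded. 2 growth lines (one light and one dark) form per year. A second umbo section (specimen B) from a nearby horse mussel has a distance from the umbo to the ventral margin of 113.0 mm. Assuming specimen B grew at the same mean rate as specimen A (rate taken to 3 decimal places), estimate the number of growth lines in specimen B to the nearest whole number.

Specimen A: after corrections the count is 350 − 5 + 7 = 352 growth lines.
Specimen A: 352 growth lines at 2 per year is 352 / 2 = 176 years.
A: Extension rate ≈ 119.8 / 176 = 0.681 mm/yr.
For B, 113.0 / 0.681 = 165.93 years; at 2 growth lines per year that is 165.93 × 2 ≈ 332 growth lines.

332 growth lines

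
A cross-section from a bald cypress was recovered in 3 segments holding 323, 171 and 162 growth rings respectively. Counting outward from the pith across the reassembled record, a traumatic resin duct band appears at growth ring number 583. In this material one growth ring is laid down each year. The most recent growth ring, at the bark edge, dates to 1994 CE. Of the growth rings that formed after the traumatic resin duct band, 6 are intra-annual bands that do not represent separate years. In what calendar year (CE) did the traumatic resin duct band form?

1927 CE

Total growth rings = 323 + 171 + 162 = 656.
656 − 583 = 73 growth rings lie beyond the traumatic resin duct band toward the bark edge.
73 − 6 false = 67 true growth rings after the traumatic resin duct band.
1994 − 67 = 1927 CE.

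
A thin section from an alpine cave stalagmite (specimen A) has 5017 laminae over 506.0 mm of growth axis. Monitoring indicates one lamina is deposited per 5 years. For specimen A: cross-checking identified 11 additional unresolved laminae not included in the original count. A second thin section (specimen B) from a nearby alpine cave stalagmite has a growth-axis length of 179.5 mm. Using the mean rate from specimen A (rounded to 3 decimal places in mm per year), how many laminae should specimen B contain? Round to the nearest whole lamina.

Specimen A: true lamina count = 5017 + 11 = 5028.
Specimen A: multiplying by 5 years per lamina: 5028 × 5 = 25140 years.
A: Mean rate = 506.0 mm / 25140 years ≈ 0.020 mm/yr.
Specimen B: 179.5 mm / 0.020 mm per year = 8975.00 years; at 5 years per lamina that is 8975.00 / 5 ≈ 1795 laminae.

1795 laminae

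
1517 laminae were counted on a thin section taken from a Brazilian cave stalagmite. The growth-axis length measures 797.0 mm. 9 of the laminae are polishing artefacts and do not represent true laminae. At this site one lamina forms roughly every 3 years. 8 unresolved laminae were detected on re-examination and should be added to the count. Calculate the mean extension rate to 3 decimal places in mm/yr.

True lamina count = 1517 − 9 + 8 = 1516.
Multiplying by 3 years per lamina: 1516 × 3 = 4548 years.
Mean rate = 797.0 mm / 4548 years ≈ 0.175 mm/yr.

0.175 mm/yr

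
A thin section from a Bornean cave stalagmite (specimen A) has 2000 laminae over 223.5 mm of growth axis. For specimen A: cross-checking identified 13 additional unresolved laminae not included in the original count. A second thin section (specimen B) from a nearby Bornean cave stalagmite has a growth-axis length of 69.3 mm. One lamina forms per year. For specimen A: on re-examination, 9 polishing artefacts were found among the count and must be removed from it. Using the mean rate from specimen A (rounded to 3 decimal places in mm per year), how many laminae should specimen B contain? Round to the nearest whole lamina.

619 laminae

Specimen A: correcting the raw count gives 2000 − 9 + 13 = 2004 true laminae.
A: 223.5 mm over 2004 years gives 223.5 / 2004 ≈ 0.112 mm/year.
For B, 69.3 / 0.112 = 618.75 years ≈ 619 laminae.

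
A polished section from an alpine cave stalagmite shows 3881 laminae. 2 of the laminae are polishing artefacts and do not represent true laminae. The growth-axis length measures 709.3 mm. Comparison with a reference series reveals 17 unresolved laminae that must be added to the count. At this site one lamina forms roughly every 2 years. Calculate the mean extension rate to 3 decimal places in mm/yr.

Correcting the raw count gives 3881 − 2 + 17 = 3896 true laminae.
Multiplying by 2 years per lamina: 3896 × 2 = 7792 years.
709.3 mm over 7792 years gives 709.3 / 7792 ≈ 0.091 mm/yr.

0.091 mm/yr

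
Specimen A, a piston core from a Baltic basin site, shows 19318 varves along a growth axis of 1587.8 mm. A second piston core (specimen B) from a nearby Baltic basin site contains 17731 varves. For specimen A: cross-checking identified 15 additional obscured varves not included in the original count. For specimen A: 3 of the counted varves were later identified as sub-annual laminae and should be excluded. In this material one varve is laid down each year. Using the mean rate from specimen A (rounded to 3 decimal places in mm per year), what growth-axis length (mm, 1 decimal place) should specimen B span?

1453.9 mm

Specimen A: after corrections the count is 19318 − 3 + 15 = 19330 varves.
A: Mean rate = 1587.8 mm / 19330 years ≈ 0.082 mm per year.
B's length ≈ 0.082 × 17731 = 1453.9 mm.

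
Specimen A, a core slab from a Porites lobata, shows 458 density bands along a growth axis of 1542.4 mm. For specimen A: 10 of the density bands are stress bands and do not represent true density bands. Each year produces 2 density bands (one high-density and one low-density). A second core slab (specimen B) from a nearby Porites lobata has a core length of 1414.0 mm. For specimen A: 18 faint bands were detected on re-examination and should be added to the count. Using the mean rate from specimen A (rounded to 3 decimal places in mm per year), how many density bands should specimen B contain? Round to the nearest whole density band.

Specimen A: adjusted count: 458 − 10 + 18 = 466 density bands.
Specimen A: dividing by 2 density bands per year: 466 / 2 = 233 years.
A: Extension rate ≈ 1542.4 / 233 = 6.620 mm/year.
For B, 1414.0 / 6.620 = 213.60 years; at 2 density bands per year that is 213.60 × 2 ≈ 427 density bands.

427 density bands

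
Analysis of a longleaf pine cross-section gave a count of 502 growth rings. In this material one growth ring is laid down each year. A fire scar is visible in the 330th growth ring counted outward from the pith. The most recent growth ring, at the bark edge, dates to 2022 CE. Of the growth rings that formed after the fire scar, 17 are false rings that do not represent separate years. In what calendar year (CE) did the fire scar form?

1867 CE

502 − 330 = 172 growth rings lie beyond the fire scar toward the bark edge.
Excluding 17 false growth rings: 172 − 17 = 155.
Counting back 155 years from 2022 CE places the fire scar in 2022 − 155 = 1867 CE.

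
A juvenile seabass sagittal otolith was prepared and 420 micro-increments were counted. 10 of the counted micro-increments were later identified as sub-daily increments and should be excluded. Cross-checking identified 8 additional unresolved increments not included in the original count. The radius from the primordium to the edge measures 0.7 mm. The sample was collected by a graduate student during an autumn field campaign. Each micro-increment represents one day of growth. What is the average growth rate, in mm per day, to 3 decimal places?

0.002 mm per day

After corrections the count is 420 − 10 + 8 = 418 micro-increments.
Mean rate = 0.7 mm / 418 days ≈ 0.002 mm per day.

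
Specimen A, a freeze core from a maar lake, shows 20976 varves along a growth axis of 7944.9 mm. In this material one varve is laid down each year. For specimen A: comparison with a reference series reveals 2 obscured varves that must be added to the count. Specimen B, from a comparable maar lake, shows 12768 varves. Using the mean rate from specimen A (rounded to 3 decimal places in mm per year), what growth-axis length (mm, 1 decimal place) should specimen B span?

4839.1 mm

Specimen A: adjusted count: 20976 + 2 = 20978 varves.
A: Extension rate ≈ 7944.9 / 20978 = 0.379 mm per year.
For B, 0.379 mm/year × 12768 years = 4839.1 mm.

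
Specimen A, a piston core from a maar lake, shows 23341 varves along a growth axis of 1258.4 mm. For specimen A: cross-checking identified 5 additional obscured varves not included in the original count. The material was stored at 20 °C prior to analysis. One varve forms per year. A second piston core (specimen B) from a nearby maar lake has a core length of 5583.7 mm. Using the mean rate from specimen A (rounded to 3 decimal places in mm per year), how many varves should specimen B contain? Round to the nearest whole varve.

Specimen A: correcting the raw count gives 23341 + 5 = 23346 true varves.
A: Mean rate = 1258.4 mm / 23346 years ≈ 0.054 mm/year.
B spans 5583.7 / 0.054 = 103401.85 years ≈ 103402 varves.

103402 varves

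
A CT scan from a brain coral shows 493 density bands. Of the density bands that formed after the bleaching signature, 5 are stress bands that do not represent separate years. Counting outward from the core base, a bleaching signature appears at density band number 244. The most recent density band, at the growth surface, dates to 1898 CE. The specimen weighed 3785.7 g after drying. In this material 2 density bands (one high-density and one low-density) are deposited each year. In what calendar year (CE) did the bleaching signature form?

493 − 244 = 249 density bands lie beyond the bleaching signature toward the growth surface.
Excluding 5 false density bands: 249 − 5 = 244.
Dividing by 2 density bands per year: 244 / 2 = 122 years.
1898 − 122 = 1776 CE.

1776 CE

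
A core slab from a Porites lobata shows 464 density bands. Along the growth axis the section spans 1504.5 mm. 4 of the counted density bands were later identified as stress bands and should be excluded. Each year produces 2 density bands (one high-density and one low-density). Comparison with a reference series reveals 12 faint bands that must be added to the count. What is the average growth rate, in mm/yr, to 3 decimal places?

Correcting the raw count gives 464 − 4 + 12 = 472 true density bands.
Dividing by 2 density bands per year: 472 / 2 = 236 years.
1504.5 mm over 236 years gives 1504.5 / 236 ≈ 6.375 mm/yr.

6.375 mm/yr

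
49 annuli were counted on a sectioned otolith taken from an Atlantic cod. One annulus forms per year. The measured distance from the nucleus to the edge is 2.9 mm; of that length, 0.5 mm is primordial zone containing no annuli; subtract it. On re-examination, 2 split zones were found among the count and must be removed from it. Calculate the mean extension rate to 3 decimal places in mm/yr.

After corrections the count is 49 − 2 = 47 annuli.
The growth record spans 2.9 − 0.5 = 2.4 mm.
Extension rate ≈ 2.4 / 47 = 0.051 mm/yr.

0.051 mm/yr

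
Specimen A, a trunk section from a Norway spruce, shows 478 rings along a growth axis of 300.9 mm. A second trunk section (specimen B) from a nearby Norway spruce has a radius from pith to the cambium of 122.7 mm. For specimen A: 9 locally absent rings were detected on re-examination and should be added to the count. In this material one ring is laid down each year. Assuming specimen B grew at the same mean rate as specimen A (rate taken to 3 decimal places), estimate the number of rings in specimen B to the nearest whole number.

Specimen A: after corrections the count is 478 + 9 = 487 rings.
A: Mean rate = 300.9 mm / 487 years ≈ 0.618 mm/year.
B spans 122.7 / 0.618 = 198.54 years ≈ 199 rings.

199 rings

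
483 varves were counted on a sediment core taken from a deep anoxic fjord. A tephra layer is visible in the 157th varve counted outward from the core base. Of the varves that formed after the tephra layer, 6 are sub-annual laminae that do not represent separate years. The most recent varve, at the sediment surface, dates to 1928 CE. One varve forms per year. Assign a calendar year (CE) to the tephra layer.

483 − 157 = 326 varves lie beyond the tephra layer toward the sediment surface.
Removing the 6 false varves leaves 326 − 6 = 320 true varves beyond the tephra layer.
The varve at the sediment surface is 1928 CE, so the tephra layer dates to 1928 − 320 = 1608 CE.

1608 CE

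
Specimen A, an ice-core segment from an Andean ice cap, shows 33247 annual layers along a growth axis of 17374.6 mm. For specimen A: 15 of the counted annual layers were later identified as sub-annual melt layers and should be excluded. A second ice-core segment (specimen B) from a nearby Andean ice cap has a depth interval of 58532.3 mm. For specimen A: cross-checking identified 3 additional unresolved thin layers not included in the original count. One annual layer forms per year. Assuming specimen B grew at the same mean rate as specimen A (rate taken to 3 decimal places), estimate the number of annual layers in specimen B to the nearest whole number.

111916 annual layers

Specimen A: true annual layer count = 33247 − 15 + 3 = 33235.
A: Extension rate ≈ 17374.6 / 33235 = 0.523 mm per year.
B spans 58532.3 / 0.523 = 111916.44 years ≈ 111916 annual layers.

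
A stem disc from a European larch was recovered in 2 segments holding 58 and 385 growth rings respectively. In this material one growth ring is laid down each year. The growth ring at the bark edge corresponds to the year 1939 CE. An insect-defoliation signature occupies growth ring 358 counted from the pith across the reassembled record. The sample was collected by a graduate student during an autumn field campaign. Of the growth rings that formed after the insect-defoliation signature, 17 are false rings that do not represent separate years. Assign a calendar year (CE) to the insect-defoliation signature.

Total growth rings = 58 + 385 = 443.
The insect-defoliation signature sits at growth ring 358 from the pith, so 443 − 358 = 85 growth rings formed after it.
Excluding 17 false growth rings: 85 − 17 = 68.
1939 − 68 = 1871 CE.

1871 CE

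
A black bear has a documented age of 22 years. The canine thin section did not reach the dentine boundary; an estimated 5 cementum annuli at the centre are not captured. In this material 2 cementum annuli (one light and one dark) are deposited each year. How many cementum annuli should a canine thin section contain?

39 cementum annuli

With 2 cementum annuli per year, 22 years would produce 22 × 2 = 44 cementum annuli.
Less the 5 uncaptured cementum annuli: 44 − 5 = 39.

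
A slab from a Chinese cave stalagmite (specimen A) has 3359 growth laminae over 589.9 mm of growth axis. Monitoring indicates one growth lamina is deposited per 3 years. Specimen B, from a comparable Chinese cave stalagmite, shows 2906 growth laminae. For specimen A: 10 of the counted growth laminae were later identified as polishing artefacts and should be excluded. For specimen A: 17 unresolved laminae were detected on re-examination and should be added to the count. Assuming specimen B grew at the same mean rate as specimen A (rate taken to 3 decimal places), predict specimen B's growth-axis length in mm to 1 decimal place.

Specimen A: after corrections the count is 3359 − 10 + 17 = 3366 growth laminae.
Specimen A: at 3 years per growth lamina, 3366 × 3 = 10098 years.
A: Mean rate = 589.9 mm / 10098 years ≈ 0.058 mm/yr.
Specimen B: multiplying by 3 years per growth lamina: 2906 × 3 = 8718 years. Length of B = 0.058 × 8718 = 505.6 mm.

505.6 mm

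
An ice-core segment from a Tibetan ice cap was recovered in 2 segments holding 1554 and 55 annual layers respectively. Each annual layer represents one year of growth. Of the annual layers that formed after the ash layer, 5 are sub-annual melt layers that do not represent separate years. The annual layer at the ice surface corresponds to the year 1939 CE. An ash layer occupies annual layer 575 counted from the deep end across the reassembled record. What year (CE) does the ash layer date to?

910 CE

Total annual layers = 1554 + 55 = 1609.
Between annual layer 575 and the ice surface there are 1609 − 575 = 1034 annual layers.
1034 − 5 false = 1029 true annual layers after the ash layer.
The annual layer at the ice surface is 1939 CE, so the ash layer dates to 1939 − 1029 = 910 CE.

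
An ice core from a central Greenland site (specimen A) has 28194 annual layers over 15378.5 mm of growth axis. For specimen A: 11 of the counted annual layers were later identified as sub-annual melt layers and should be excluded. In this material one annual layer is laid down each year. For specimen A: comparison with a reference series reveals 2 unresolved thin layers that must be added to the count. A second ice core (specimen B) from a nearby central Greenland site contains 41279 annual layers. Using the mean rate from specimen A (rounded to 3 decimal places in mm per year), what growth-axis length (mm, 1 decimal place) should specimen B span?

Specimen A: after corrections the count is 28194 − 11 + 2 = 28185 annual layers.
A: 15378.5 mm over 28185 years gives 15378.5 / 28185 ≈ 0.546 mm per year.
B's length ≈ 0.546 × 41279 = 22538.3 mm.

22538.3 mm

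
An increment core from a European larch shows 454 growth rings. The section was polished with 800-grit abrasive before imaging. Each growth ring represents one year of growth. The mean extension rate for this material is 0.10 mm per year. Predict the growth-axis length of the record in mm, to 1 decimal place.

The record spans 454 years at 0.10 mm per year.
454 years at 0.10 mm/year gives 0.10 × 454 = 45.4 mm.

45.4 mm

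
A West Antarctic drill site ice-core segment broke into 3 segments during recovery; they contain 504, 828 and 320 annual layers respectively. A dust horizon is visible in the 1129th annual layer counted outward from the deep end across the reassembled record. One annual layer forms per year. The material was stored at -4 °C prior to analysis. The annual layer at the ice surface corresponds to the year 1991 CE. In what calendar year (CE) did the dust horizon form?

Total annual layers = 504 + 828 + 320 = 1652.
The dust horizon sits at annual layer 1129 from the deep end, so 1652 − 1129 = 523 annual layers formed after it.
1991 − 523 = 1468 CE.

1468 CE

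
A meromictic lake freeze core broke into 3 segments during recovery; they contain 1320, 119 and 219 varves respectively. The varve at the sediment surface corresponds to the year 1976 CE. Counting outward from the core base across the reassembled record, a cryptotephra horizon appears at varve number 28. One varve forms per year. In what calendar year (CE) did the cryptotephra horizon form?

346 CE

Total varves = 1320 + 119 + 219 = 1658.
1658 − 28 = 1630 varves lie beyond the cryptotephra horizon toward the sediment surface.
1976 − 1630 = 346 CE.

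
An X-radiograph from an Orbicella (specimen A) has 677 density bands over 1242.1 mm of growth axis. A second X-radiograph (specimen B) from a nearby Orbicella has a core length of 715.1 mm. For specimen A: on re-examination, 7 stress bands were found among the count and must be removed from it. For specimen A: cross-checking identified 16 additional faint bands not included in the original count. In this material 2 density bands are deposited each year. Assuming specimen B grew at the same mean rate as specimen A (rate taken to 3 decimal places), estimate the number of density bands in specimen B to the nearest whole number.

395 density bands

Specimen A: after corrections the count is 677 − 7 + 16 = 686 density bands.
Specimen A: dividing by 2 density bands per year: 686 / 2 = 343 years.
A: 1242.1 mm over 343 years gives 1242.1 / 343 ≈ 3.621 mm/yr.
B spans 715.1 / 3.621 = 197.49 years; at 2 density bands per year that is 197.49 × 2 ≈ 395 density bands.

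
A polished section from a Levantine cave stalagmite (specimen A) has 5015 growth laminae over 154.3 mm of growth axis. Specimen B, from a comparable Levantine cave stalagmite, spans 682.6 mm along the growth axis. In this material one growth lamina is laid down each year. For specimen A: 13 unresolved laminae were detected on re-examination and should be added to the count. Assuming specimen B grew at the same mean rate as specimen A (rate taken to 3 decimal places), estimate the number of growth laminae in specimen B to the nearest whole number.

Specimen A: after corrections the count is 5015 + 13 = 5028 growth laminae.
A: Extension rate ≈ 154.3 / 5028 = 0.031 mm per year.
B spans 682.6 / 0.031 = 22019.35 years ≈ 22019 growth laminae.

22019 growth laminae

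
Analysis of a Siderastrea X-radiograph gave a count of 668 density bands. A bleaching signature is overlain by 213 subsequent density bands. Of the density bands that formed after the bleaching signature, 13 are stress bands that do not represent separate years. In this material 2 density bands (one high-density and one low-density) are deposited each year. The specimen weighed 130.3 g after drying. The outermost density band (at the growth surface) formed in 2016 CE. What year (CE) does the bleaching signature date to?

1916 CE

There are 213 density bands younger than the bleaching signature.
Removing the 13 false density bands leaves 213 − 13 = 200 true density bands beyond the bleaching signature.
Dividing by 2 density bands per year: 200 / 2 = 100 years.
Counting back 100 years from 2016 CE places the bleaching signature in 2016 − 100 = 1916 CE.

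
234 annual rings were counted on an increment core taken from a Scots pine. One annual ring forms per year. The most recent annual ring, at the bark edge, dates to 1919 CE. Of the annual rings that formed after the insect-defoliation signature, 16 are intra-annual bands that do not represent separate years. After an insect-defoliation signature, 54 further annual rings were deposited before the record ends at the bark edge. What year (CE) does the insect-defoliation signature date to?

1881 CE

54 annual rings post-date the insect-defoliation signature.
Excluding 16 false annual rings: 54 − 16 = 38.
The annual ring at the bark edge is 1919 CE, so the insect-defoliation signature dates to 1919 − 38 = 1881 CE.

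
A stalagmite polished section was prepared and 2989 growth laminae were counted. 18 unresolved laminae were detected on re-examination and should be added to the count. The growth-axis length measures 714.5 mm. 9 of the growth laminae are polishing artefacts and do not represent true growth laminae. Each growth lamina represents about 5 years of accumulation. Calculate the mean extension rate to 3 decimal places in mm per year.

0.048 mm per year

Correcting the raw count gives 2989 − 9 + 18 = 2998 true growth laminae.
At 5 years per growth lamina, 2998 × 5 = 14990 years.
Extension rate ≈ 714.5 / 14990 = 0.048 mm per year.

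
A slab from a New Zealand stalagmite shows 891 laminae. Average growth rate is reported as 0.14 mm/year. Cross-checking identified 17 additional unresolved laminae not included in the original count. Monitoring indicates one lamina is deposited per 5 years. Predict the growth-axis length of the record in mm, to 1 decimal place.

635.6 mm

True lamina count = 891 + 17 = 908.
Multiplying by 5 years per lamina: 908 × 5 = 4540 years.
Predicted length = 0.14 mm/year × 4540 years = 635.6 mm.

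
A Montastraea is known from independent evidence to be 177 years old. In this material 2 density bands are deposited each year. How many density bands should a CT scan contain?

354 density bands

With 2 density bands per year, 177 years would produce 177 × 2 = 354 density bands.
So 354 density bands should be present.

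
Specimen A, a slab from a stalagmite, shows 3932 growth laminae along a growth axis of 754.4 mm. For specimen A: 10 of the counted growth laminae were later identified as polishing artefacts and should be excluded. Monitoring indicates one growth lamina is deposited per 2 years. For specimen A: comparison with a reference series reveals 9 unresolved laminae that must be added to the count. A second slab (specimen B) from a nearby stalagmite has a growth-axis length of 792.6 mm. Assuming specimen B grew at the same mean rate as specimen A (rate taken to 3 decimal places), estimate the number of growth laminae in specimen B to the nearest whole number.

4128 growth laminae

Specimen A: after corrections the count is 3932 − 10 + 9 = 3931 growth laminae.
Specimen A: multiplying by 2 years per growth lamina: 3931 × 2 = 7862 years.
A: 754.4 mm over 7862 years gives 754.4 / 7862 ≈ 0.096 mm per year.
B spans 792.6 / 0.096 = 8256.25 years; at 2 years per growth lamina that is 8256.25 / 2 ≈ 4128 growth laminae.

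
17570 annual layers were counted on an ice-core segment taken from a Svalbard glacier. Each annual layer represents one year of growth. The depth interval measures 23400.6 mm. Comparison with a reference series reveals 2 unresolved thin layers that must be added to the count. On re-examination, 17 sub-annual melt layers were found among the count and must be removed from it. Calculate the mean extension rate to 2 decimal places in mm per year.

1.33 mm per year

Adjusted count: 17570 − 17 + 2 = 17555 annual layers.
Extension rate ≈ 23400.6 / 17555 = 1.33 mm per year.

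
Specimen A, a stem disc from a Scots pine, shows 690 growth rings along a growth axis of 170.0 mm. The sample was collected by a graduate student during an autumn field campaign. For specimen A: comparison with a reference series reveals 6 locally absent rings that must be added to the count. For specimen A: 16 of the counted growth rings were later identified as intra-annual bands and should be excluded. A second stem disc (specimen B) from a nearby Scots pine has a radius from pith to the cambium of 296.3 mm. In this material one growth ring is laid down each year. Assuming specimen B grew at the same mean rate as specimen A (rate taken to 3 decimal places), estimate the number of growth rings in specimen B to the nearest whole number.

Specimen A: correcting the raw count gives 690 − 16 + 6 = 680 true growth rings.
A: 170.0 mm over 680 years gives 170.0 / 680 ≈ 0.250 mm/year.
B spans 296.3 / 0.250 = 1185.20 years ≈ 1185 growth rings.

1185 growth rings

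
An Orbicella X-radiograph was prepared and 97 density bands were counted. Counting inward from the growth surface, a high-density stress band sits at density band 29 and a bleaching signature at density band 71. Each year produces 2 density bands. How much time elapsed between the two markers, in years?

21 yr

Separation: 71 − 29 = 42 density bands.
42 density bands at 2 per year is 42 / 2 = 21 years.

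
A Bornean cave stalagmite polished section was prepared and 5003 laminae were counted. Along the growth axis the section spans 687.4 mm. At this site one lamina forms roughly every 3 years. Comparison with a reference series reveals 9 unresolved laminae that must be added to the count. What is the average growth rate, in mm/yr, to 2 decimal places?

0.05 mm/yr

After corrections the count is 5003 + 9 = 5012 laminae.
5012 laminae at 3 years each span 5012 × 3 = 15036 years.
687.4 mm over 15036 years gives 687.4 / 15036 ≈ 0.05 mm/yr.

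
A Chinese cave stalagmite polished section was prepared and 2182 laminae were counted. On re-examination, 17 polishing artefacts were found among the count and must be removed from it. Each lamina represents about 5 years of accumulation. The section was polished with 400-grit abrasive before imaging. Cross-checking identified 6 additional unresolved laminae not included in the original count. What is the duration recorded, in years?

After corrections the count is 2182 − 17 + 6 = 2171 laminae.
At 5 years per lamina, 2171 × 5 = 10855 years.

10855 years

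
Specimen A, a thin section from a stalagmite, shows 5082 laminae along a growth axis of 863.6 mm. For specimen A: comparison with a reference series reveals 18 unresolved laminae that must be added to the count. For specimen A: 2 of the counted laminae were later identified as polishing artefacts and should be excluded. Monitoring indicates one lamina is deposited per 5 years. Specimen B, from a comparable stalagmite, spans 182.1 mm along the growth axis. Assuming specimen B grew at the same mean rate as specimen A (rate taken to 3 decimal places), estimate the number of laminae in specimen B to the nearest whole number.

1071 laminae

Specimen A: adjusted count: 5082 − 2 + 18 = 5098 laminae.
Specimen A: 5098 laminae at 5 years each span 5098 × 5 = 25490 years.
A: Mean rate = 863.6 mm / 25490 years ≈ 0.034 mm/yr.
Specimen B: 182.1 mm / 0.034 mm per year = 5355.88 years; at 5 years per lamina that is 5355.88 / 5 ≈ 1071 laminae.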